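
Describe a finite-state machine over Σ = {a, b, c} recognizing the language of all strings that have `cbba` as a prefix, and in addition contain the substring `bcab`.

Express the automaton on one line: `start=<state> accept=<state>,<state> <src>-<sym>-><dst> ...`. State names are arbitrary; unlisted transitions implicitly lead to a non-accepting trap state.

Build one automaton per condition and run them in lockstep. The first has 6 states tracking whether the input so far still matches the prefix `cbba`; the second has 5 states tracking whether and how much of `bcab` has been seen. A product state is a pair (one from each), accepting exactly when both do.
          a    b    c  
>  q0     q1   q2   q3 
   q1     q1   q2   q1 
   q2     q1   q2   q4 
   q3     q1   q5   q1 
   q4     q6   q2   q1 
   q5     q1   q7   q4 
   q6     q1   q8   q1 
   q7     q9   q2   q4 
   q8     q8   q8   q8 
   q9     q9  q10   q9 
   q10    q9  q10  q11 
   q11   q12  q10   q9 
   q12    q9  q13   q9 
 * q13   q13  q13  q13 
(> = start, * = accepting)

start=q0 accept=q13 q0-a->q1 q0-b->q2 q0-c->q3 q1-a->q1 q1-b->q2 q1-c->q1 q2-a->q1 q2-b->q2 q2-c->q4 q3-a->q1 q3-b->q5 q3-c->q1 q4-a->q6 q4-b->q2 q4-c->q1 q5-a->q1 q5-b->q7 q5-c->q4 q6-a->q1 q6-b->q8 q6-c->q1 q7-a->q9 q7-b->q2 q7-c->q4 q8-a->q8 q8-b->q8 q8-c->q8 q9-a->q9 q9-b->q10 q9-c->q9 q10-a->q9 q10-b->q10 q10-c->q11 q11-a->q12 q11-b->q10 q11-c->q9 q12-a->q9 q12-b->q13 q12-c->q9 q13-a->q13 q13-b->q13 q13-c->q13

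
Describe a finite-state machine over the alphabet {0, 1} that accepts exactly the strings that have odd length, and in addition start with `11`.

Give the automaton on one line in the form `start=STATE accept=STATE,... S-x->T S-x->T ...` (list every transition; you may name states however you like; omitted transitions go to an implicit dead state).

Build one automaton per condition and run them in lockstep. One (2 states) tracks the input length modulo 2; the other (4 states) tracks whether the input so far still matches the prefix `11`. Each combined state is a pair, one component from each; accept when both components accept.
A 6-state machine:
        0   1  
>  q0   q1  q2 
   q1   q3  q3 
   q2   q3  q4 
   q3   q1  q1 
   q4   q5  q5 
 * q5   q4  q4 
(> = start, * = accepting)

start=q0 accept=q5 q0-0->q1 q0-1->q2 q1-0->q3 q1-1->q3 q2-0->q3 q2-1->q4 q3-0->q1 q3-1->q1 q4-0->q5 q4-1->q5 q5-0->q4 q5-1->q4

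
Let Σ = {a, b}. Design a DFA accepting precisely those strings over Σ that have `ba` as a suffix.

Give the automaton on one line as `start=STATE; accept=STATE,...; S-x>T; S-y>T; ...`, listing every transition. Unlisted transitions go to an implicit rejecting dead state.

Let each state record the length of the longest suffix of the input read so far that is also a prefix of `ba`. s1 means the last symbol is `b`; s2 means the last 2 symbols are `ba`. Accept only at s2, where the string currently ends in `ba`.
3 states suffice.
        a   b  
>  s0   s0  s1 
   s1   s2  s1 
 * s2   s0  s1 
(> = start, * = accepting)

start=s0; accept=s2; s0-a>s0; s0-b>s1; s1-a>s2; s1-b>s1; s2-a>s0; s2-b>s1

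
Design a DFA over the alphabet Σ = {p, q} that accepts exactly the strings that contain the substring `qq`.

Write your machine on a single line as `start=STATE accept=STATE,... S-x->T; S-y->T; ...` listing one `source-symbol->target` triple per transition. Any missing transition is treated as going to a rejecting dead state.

Track how much of `qq` has been matched so far: state S0 is no progress, S2 is the absorbing accept state reached once `qq` has occurred. Intermediate states record partial matches; on a mismatch, fall back to the longest reusable overlap.
A 3-state machine:
        p   q  
>  S0   S0  S1 
   S1   S0  S2 
 * S2   S2  S2 
(> = start, * = accepting)

start=S0; accept=S2; S0-p->S0; S0-q->S1; S1-p->S0; S1-q->S2; S2-p->S2; S2-q->S2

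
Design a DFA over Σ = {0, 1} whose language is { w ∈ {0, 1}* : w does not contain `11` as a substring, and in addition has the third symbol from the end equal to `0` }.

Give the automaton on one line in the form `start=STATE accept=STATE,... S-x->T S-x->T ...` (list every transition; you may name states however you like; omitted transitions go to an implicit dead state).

start=s0 accept=s6,s7,s8 s0-0->s1 s0-1->s2 s1-0->s3 s1-1->s4 s2-0->s1 s2-1->s5 s3-0->s6 s3-1->s7 s4-0->s8 s4-1->s5 s5-0->s5 s5-1->s5 s6-0->s6 s6-1->s7 s7-0->s8 s7-1->s5 s8-0->s3 s8-1->s4

Run two small machines in parallel and take their product. One (3 states) tracks partial matches of the forbidden pattern `11`; the other (15 states) tracks the last 3 symbols read. Each combined state is a pair, one component from each; accept when both components accept. Minimizing collapses redundant product states.
        0   1  
>  s0   s1  s2 
   s1   s3  s4 
   s2   s1  s5 
   s3   s6  s7 
   s4   s8  s5 
   s5   s5  s5 
 * s6   s6  s7 
 * s7   s8  s5 
 * s8   s3  s4 
(> = start, * = accepting)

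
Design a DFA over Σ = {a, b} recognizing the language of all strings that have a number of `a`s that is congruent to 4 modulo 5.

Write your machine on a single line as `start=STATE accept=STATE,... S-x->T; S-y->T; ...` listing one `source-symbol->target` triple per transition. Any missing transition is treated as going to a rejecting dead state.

start=q0; accept=q4; q0-a->q1; q0-b->q0; q1-a->q2; q1-b->q1; q2-a->q3; q2-b->q2; q3-a->q4; q3-b->q3; q4-a->q0; q4-b->q4

Keep the running count of `a`s modulo 5: each `a` advances along the cycle q0 → q1 → q2 → q3 → q4 → q0 while other symbols loop. Accept at q4.
5 states suffice.
        a   b  
>  q0   q1  q0 
   q1   q2  q1 
   q2   q3  q2 
   q3   q4  q3 
 * q4   q0  q4 
(> = start, * = accepting)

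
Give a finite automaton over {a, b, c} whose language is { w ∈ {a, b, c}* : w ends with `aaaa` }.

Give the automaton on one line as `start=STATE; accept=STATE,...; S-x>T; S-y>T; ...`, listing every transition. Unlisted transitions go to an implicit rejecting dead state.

start=q0; accept=q4; q0-a>q1; q0-b>q0; q0-c>q0; q1-a>q2; q1-b>q0; q1-c>q0; q2-a>q3; q2-b>q0; q2-c>q0; q3-a>q4; q3-b>q0; q3-c>q0; q4-a>q4; q4-b>q0; q4-c>q0

Let each state record the length of the longest suffix of the input read so far that is also a prefix of `aaaa`. q1 means the last symbol is `a`; q2 means the last 2 symbols are `aa`; q3 means the last 3 symbols are `aaa`; q4 means the last 4 symbols are `aaaa`. Accept only at q4, where the string currently ends in `aaaa`.
With 5 states:
        a   b   c  
>  q0   q1  q0  q0 
   q1   q2  q0  q0 
   q2   q3  q0  q0 
   q3   q4  q0  q0 
 * q4   q4  q0  q0 
(> = start, * = accepting)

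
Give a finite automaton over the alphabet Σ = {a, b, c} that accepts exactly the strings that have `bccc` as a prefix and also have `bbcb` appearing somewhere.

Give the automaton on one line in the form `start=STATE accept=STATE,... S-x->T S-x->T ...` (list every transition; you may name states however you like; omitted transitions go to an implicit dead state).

Build one automaton per condition and run them in lockstep. One (6 states) tracks whether the input so far still matches the prefix `bccc`; the other (5 states) tracks whether and how much of `bbcb` has been seen. Each combined state is a pair, one component from each; accept when both components accept.
          a    b    c  
>  s0     s1   s2   s1 
   s1     s1   s3   s1 
   s2     s1   s4   s5 
   s3     s1   s4   s1 
   s4     s1   s4   s6 
   s5     s1   s3   s7 
   s6     s1   s8   s1 
   s7     s1   s3   s9 
   s8     s8   s8   s8 
   s9     s9  s10   s9 
   s10    s9  s11   s9 
   s11    s9  s11  s12 
   s12    s9  s13   s9 
 * s13   s13  s13  s13 
(> = start, * = accepting)

start=s0 accept=s13 s0-a->s1 s0-b->s2 s0-c->s1 s1-a->s1 s1-b->s3 s1-c->s1 s2-a->s1 s2-b->s4 s2-c->s5 s3-a->s1 s3-b->s4 s3-c->s1 s4-a->s1 s4-b->s4 s4-c->s6 s5-a->s1 s5-b->s3 s5-c->s7 s6-a->s1 s6-b->s8 s6-c->s1 s7-a->s1 s7-b->s3 s7-c->s9 s8-a->s8 s8-b->s8 s8-c->s8 s9-a->s9 s9-b->s10 s9-c->s9 s10-a->s9 s10-b->s11 s10-c->s9 s11-a->s9 s11-b->s11 s11-c->s12 s12-a->s9 s12-b->s13 s12-c->s9 s13-a->s13 s13-b->s13 s13-c->s13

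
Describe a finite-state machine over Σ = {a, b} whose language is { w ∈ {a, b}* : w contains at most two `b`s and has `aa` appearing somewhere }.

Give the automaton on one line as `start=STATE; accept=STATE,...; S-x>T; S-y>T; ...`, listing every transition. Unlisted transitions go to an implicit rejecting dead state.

start=q0; accept=q3,q6,q9; q0-a>q1; q0-b>q2; q1-a>q3; q1-b>q2; q2-a>q4; q2-b>q5; q3-a>q3; q3-b>q6; q4-a>q6; q4-b>q5; q5-a>q7; q5-b>q8; q6-a>q6; q6-b>q9; q7-a>q9; q7-b>q8; q8-a>q8; q8-b>q8; q9-a>q9; q9-b>q8

Handle the two conditions separately and then intersect. One (4 states) tracks the count of `b`s, saturating at 3; the other (3 states) tracks whether and how much of `aa` has been seen. Each combined state is a pair, one component from each; accept when both components accept. After merging equivalent states the machine shrinks.
A 10-state machine:
        a   b  
>  q0   q1  q2 
   q1   q3  q2 
   q2   q4  q5 
 * q3   q3  q6 
   q4   q6  q5 
   q5   q7  q8 
 * q6   q6  q9 
   q7   q9  q8 
   q8   q8  q8 
 * q9   q9  q8 
(> = start, * = accepting)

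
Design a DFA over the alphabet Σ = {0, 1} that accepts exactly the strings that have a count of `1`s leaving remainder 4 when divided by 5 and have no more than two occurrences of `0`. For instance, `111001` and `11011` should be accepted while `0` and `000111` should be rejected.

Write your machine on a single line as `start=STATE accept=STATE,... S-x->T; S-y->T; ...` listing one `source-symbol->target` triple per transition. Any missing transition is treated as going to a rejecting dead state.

start=q0; accept=q12,q14,q15; q0-0->q1; q0-1->q2; q1-0->q3; q1-1->q4; q2-0->q4; q2-1->q5; q3-0->q6; q3-1->q7; q4-0->q7; q4-1->q8; q5-0->q8; q5-1->q9; q6-0->q6; q6-1->q6; q7-0->q6; q7-1->q10; q8-0->q10; q8-1->q11; q9-0->q11; q9-1->q12; q10-0->q6; q10-1->q13; q11-0->q13; q11-1->q14; q12-0->q14; q12-1->q0; q13-0->q6; q13-1->q15; q14-0->q15; q14-1->q1; q15-0->q6; q15-1->q3

Handle the two conditions separately and then intersect. The first has 5 states tracking the count of `1`s modulo 5; the second has 4 states tracking the count of `0`s, saturating at 3. A product state is a pair (one from each), accepting exactly when both do. After merging equivalent states the machine shrinks.
          0    1  
>  q0     q1   q2 
   q1     q3   q4 
   q2     q4   q5 
   q3     q6   q7 
   q4     q7   q8 
   q5     q8   q9 
   q6     q6   q6 
   q7     q6  q10 
   q8    q10  q11 
   q9    q11  q12 
   q10    q6  q13 
   q11   q13  q14 
 * q12   q14   q0 
   q13    q6  q15 
 * q14   q15   q1 
 * q15    q6   q3 
(> = start, * = accepting)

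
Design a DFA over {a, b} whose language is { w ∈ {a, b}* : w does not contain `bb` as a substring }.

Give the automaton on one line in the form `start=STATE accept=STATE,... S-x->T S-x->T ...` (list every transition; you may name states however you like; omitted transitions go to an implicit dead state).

This is the complement of 'contains `bb`'. Use the same substring-matching states — q0 through q2 holding how much of `bb` has just been matched — but flip the accepting set: everything except the trap q2 accepts.
3 states suffice.
        a   b  
>* q0   q0  q1 
 * q1   q0  q2 
   q2   q2  q2 
(> = start, * = accepting)

start=q0 accept=q0,q1 q0-a->q0 q0-b->q1 q1-a->q0 q1-b->q2 q2-a->q2 q2-b->q2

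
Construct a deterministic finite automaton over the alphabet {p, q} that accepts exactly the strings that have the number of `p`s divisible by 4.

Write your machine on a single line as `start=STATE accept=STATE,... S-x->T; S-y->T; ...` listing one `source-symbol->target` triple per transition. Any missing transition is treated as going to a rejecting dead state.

start=A; accept=A; A-p->B; A-q->A; B-p->C; B-q->B; C-p->D; C-q->C; D-p->A; D-q->D

The only thing that matters is how many `p`s have appeared, reduced mod 4. Use one state per residue: A for 0, …, D for 3. Reading `p` moves to the next residue; anything else stays put. A is accepting.
       p  q 
>* A   B  A 
   B   C  B 
   C   D  C 
   D   A  D 
(> = start, * = accepting)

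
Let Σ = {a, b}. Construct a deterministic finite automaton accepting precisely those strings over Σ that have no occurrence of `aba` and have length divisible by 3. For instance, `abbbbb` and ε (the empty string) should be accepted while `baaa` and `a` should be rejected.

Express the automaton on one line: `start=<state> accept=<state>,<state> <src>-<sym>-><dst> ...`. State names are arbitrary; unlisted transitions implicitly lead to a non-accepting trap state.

Handle the two conditions separately and then intersect. The first has 4 states tracking partial matches of the forbidden pattern `aba`; the second has 3 states tracking the input length modulo 3. A product state is a pair (one from each), accepting exactly when both do.
With 12 states:
          a    b  
>* q0     q1   q2 
   q1     q3   q4 
   q2     q3   q5 
   q3     q6   q7 
   q4     q8   q0 
   q5     q6   q0 
 * q6     q1   q9 
 * q7    q10   q2 
   q8    q10  q10 
   q9    q11   q5 
   q10   q11  q11 
   q11    q8   q8 
(> = start, * = accepting)

start=q0 accept=q0,q6,q7 q0-a->q1 q0-b->q2 q1-a->q3 q1-b->q4 q2-a->q3 q2-b->q5 q3-a->q6 q3-b->q7 q4-a->q8 q4-b->q0 q5-a->q6 q5-b->q0 q6-a->q1 q6-b->q9 q7-a->q10 q7-b->q2 q8-a->q10 q8-b->q10 q9-a->q11 q9-b->q5 q10-a->q11 q10-b->q11 q11-a->q8 q11-b->q8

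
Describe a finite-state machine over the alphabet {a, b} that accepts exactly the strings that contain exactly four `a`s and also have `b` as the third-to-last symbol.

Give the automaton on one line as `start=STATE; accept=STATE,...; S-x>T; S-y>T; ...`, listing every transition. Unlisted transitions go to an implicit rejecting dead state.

start=q0; accept=q12,q14,q15,q16; q0-a>q1; q0-b>q0; q1-a>q2; q1-b>q1; q2-a>q3; q2-b>q4; q3-a>q5; q3-b>q6; q4-a>q7; q4-b>q4; q5-a>q8; q5-b>q9; q6-a>q10; q6-b>q11; q7-a>q12; q7-b>q6; q8-a>q8; q8-b>q8; q9-a>q8; q9-b>q13; q10-a>q8; q10-b>q14; q11-a>q15; q11-b>q11; q12-a>q8; q12-b>q9; q13-a>q8; q13-b>q16; q14-a>q8; q14-b>q13; q15-a>q8; q15-b>q14; q16-a>q8; q16-b>q16

Build one automaton per condition and run them in lockstep. The first has 6 states tracking the count of `a`s, saturating at 5; the second has 15 states tracking the last 3 symbols read. A product state is a pair (one from each), accepting exactly when both do. Minimizing collapses redundant product states.
A 17-state machine:
          a    b  
>  q0     q1   q0 
   q1     q2   q1 
   q2     q3   q4 
   q3     q5   q6 
   q4     q7   q4 
   q5     q8   q9 
   q6    q10  q11 
   q7    q12   q6 
   q8     q8   q8 
   q9     q8  q13 
   q10    q8  q14 
   q11   q15  q11 
 * q12    q8   q9 
   q13    q8  q16 
 * q14    q8  q13 
 * q15    q8  q14 
 * q16    q8  q16 
(> = start, * = accepting)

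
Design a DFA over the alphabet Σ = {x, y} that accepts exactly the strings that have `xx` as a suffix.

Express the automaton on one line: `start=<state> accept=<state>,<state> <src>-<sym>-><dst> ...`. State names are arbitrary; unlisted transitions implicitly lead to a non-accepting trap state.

Let each state record the length of the longest suffix of the input read so far that is also a prefix of `xx`. q1 means the last symbol is `x`; q2 means the last 2 symbols are `xx`. Accept only at q2, where the string currently ends in `xx`.
        x   y  
>  q0   q1  q0 
   q1   q2  q0 
 * q2   q2  q0 
(> = start, * = accepting)

start=q0 accept=q2 q0-x->q1 q0-y->q0 q1-x->q2 q1-y->q0 q2-x->q2 q2-y->q0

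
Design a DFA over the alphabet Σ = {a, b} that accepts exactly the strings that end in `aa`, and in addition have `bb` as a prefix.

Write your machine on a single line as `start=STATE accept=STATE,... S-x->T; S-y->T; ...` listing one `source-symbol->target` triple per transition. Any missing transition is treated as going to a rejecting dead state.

start=s0; accept=s5; s0-a->s1; s0-b->s2; s1-a->s1; s1-b->s1; s2-a->s1; s2-b->s3; s3-a->s4; s3-b->s3; s4-a->s5; s4-b->s3; s5-a->s5; s5-b->s3

Run two small machines in parallel and take their product. The first has 3 states tracking how much of the suffix `aa` has currently been matched; the second has 4 states tracking whether the input so far still matches the prefix `bb`. A product state is a pair (one from each), accepting exactly when both do. Minimizing collapses redundant product states.
A 6-state machine:
        a   b  
>  s0   s1  s2 
   s1   s1  s1 
   s2   s1  s3 
   s3   s4  s3 
   s4   s5  s3 
 * s5   s5  s3 
(> = start, * = accepting)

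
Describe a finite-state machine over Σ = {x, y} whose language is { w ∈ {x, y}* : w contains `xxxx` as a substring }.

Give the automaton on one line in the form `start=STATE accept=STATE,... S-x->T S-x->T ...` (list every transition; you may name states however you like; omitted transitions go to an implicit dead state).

start=s0 accept=s4 s0-x->s1 s0-y->s0 s1-x->s2 s1-y->s0 s2-x->s3 s2-y->s0 s3-x->s4 s3-y->s0 s4-x->s4 s4-y->s4

States s0..s3 record the length of the longest prefix of `xxxx` that matches the current input suffix. Reaching s4 means `xxxx` has been seen, and we stay there forever. Accept from s4.
5 states suffice.
        x   y  
>  s0   s1  s0 
   s1   s2  s0 
   s2   s3  s0 
   s3   s4  s0 
 * s4   s4  s4 
(> = start, * = accepting)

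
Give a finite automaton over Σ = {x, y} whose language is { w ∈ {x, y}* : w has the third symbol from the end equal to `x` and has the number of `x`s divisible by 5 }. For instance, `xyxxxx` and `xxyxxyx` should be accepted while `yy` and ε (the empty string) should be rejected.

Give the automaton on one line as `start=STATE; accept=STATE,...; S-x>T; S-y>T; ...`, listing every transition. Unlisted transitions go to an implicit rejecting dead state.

start=s0; accept=s6,s9,s10,s13; s0-x>s1; s0-y>s0; s1-x>s2; s1-y>s1; s2-x>s3; s2-y>s2; s3-x>s4; s3-y>s5; s4-x>s6; s4-y>s7; s5-x>s8; s5-y>s5; s6-x>s1; s6-y>s9; s7-x>s10; s7-y>s11; s8-x>s12; s8-y>s7; s9-x>s1; s9-y>s13; s10-x>s1; s10-y>s14; s11-x>s15; s11-y>s11; s12-x>s1; s12-y>s9; s13-x>s1; s13-y>s0; s14-x>s1; s14-y>s13; s15-x>s1; s15-y>s14

Build one automaton per condition and run them in lockstep. One (15 states) tracks the last 3 symbols read; the other (5 states) tracks the count of `x`s modulo 5. Each combined state is a pair, one component from each; accept when both components accept. Equivalent product states are then merged.
16 states suffice.
          x    y  
>  s0     s1   s0 
   s1     s2   s1 
   s2     s3   s2 
   s3     s4   s5 
   s4     s6   s7 
   s5     s8   s5 
 * s6     s1   s9 
   s7    s10  s11 
   s8    s12   s7 
 * s9     s1  s13 
 * s10    s1  s14 
   s11   s15  s11 
   s12    s1   s9 
 * s13    s1   s0 
   s14    s1  s13 
   s15    s1  s14 
(> = start, * = accepting)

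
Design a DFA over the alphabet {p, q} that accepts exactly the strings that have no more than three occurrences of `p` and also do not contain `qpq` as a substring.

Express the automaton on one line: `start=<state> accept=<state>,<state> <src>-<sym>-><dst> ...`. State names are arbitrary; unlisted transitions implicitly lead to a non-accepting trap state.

Handle the two conditions separately and then intersect. The first has 5 states tracking the count of `p`s, saturating at 4; the second has 4 states tracking partial matches of the forbidden pattern `qpq`. A product state is a pair (one from each), accepting exactly when both do. Minimizing collapses redundant product states.
With 11 states:
       p  q 
>* A   B  C 
 * B   D  E 
 * C   F  C 
 * D   G  H 
 * E   I  E 
 * F   D  J 
 * G   J  G 
 * H   K  H 
 * I   G  J 
   J   J  J 
 * K   J  J 
(> = start, * = accepting)

start=A accept=A,B,C,D,E,F,G,H,I,K A-p->B A-q->C B-p->D B-q->E C-p->F C-q->C D-p->G D-q->H E-p->I E-q->E F-p->D F-q->J G-p->J G-q->G H-p->K H-q->H I-p->G I-q->J J-p->J J-q->J K-p->J K-q->J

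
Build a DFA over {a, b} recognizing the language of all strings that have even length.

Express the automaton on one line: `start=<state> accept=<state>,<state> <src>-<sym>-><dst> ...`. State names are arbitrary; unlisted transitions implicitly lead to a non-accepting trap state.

start=s0 accept=s0 s0-a->s1 s0-b->s1 s1-a->s0 s1-b->s0

Count input length modulo 2: every symbol advances one step around the cycle s0 → s1 → s0. Accept at s0.
2 states suffice.
        a   b  
>* s0   s1  s1 
   s1   s0  s0 
(> = start, * = accepting)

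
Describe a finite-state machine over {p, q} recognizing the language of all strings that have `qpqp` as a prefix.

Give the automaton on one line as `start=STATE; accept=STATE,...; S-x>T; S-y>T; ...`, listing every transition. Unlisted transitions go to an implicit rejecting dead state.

start=S0; accept=S4; S0-p>S5; S0-q>S1; S1-p>S2; S1-q>S5; S2-p>S5; S2-q>S3; S3-p>S4; S3-q>S5; S4-p>S4; S4-q>S4; S5-p>S5; S5-q>S5

Walk along `qpqp` while the input agrees: from S0 take `q` to S1, and so on. Any deviation drops to the rejecting sink S5. Once S4 is reached the prefix is confirmed and every continuation is accepted.
With 6 states:
        p   q  
>  S0   S5  S1 
   S1   S2  S5 
   S2   S5  S3 
   S3   S4  S5 
 * S4   S4  S4 
   S5   S5  S5 
(> = start, * = accepting)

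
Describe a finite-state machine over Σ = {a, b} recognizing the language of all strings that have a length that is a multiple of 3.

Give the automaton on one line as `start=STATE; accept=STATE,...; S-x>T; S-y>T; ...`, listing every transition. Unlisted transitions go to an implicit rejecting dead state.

Count input length modulo 3: every symbol advances one step around the cycle q0 → q1 → q2 → q0. Accept at q0.
With 3 states:
        a   b  
>* q0   q1  q1 
   q1   q2  q2 
   q2   q0  q0 
(> = start, * = accepting)

start=q0; accept=q0; q0-a>q1; q0-b>q1; q1-a>q2; q1-b>q2; q2-a>q0; q2-b>q0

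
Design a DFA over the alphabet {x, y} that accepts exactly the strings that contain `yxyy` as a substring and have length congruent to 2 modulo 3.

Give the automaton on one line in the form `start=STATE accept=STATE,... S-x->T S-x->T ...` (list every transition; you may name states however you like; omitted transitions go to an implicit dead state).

Handle the two conditions separately and then intersect. One (5 states) tracks whether and how much of `yxyy` has been seen; the other (3 states) tracks the input length modulo 3. Each combined state is a pair, one component from each; accept when both components accept.
          x    y  
>  s0     s1   s2 
   s1     s3   s4 
   s2     s5   s4 
   s3     s0   s6 
   s4     s7   s6 
   s5     s0   s8 
   s6     s9   s2 
   s7     s1  s10 
   s8     s9  s11 
   s9     s3  s12 
   s10    s5  s13 
   s11   s13  s13 
   s12    s7  s14 
 * s13   s14  s14 
   s14   s11  s11 
(> = start, * = accepting)

start=s0 accept=s13 s0-x->s1 s0-y->s2 s1-x->s3 s1-y->s4 s2-x->s5 s2-y->s4 s3-x->s0 s3-y->s6 s4-x->s7 s4-y->s6 s5-x->s0 s5-y->s8 s6-x->s9 s6-y->s2 s7-x->s1 s7-y->s10 s8-x->s9 s8-y->s11 s9-x->s3 s9-y->s12 s10-x->s5 s10-y->s13 s11-x->s13 s11-y->s13 s12-x->s7 s12-y->s14 s13-x->s14 s13-y->s14 s14-x->s11 s14-y->s11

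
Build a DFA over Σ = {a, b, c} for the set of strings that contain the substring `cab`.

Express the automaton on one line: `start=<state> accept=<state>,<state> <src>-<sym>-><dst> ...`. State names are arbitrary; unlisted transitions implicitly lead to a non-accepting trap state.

States q0..q2 record the length of the longest prefix of `cab` that matches the current input suffix. Reaching q3 means `cab` has been seen, and we stay there forever. Accept from q3.
4 states suffice.
        a   b   c  
>  q0   q0  q0  q1 
   q1   q2  q0  q1 
   q2   q0  q3  q1 
 * q3   q3  q3  q3 
(> = start, * = accepting)

start=q0 accept=q3 q0-a->q0 q0-b->q0 q0-c->q1 q1-a->q2 q1-b->q0 q1-c->q1 q2-a->q0 q2-b->q3 q2-c->q1 q3-a->q3 q3-b->q3 q3-c->q3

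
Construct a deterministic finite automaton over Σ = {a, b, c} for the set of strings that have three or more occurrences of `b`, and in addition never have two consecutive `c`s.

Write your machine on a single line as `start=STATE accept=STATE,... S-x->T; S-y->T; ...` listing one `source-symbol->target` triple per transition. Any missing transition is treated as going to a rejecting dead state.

Handle the two conditions separately and then intersect. One (5 states) tracks the count of `b`s, saturating at 4; the other (3 states) tracks partial matches of the forbidden pattern `cc`. Each combined state is a pair, one component from each; accept when both components accept. After merging equivalent states the machine shrinks.
With 9 states:
        a   b   c  
>  q0   q0  q1  q2 
   q1   q1  q3  q4 
   q2   q0  q1  q5 
   q3   q3  q6  q7 
   q4   q1  q3  q5 
   q5   q5  q5  q5 
 * q6   q6  q6  q8 
   q7   q3  q6  q5 
 * q8   q6  q6  q5 
(> = start, * = accepting)

start=q0; accept=q6,q8; q0-a->q0; q0-b->q1; q0-c->q2; q1-a->q1; q1-b->q3; q1-c->q4; q2-a->q0; q2-b->q1; q2-c->q5; q3-a->q3; q3-b->q6; q3-c->q7; q4-a->q1; q4-b->q3; q4-c->q5; q5-a->q5; q5-b->q5; q5-c->q5; q6-a->q6; q6-b->q6; q6-c->q8; q7-a->q3; q7-b->q6; q7-c->q5; q8-a->q6; q8-b->q6; q8-c->q5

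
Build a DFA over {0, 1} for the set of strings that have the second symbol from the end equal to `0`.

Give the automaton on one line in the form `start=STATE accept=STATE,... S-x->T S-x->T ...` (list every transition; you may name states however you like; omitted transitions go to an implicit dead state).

start=q0 accept=q3,q4 q0-0->q1 q0-1->q2 q1-0->q3 q1-1->q4 q2-0->q5 q2-1->q6 q3-0->q3 q3-1->q4 q4-0->q5 q4-1->q6 q5-0->q3 q5-1->q4 q6-0->q5 q6-1->q6

A DFA must remember the last 2 symbols (since which symbol is second-to-last isn't known until the input ends). Use one state per possible window of the last ≤2 symbols; accept from those whose window starts with `0`.
A 7-state machine:
        0   1  
>  q0   q1  q2 
   q1   q3  q4 
   q2   q5  q6 
 * q3   q3  q4 
 * q4   q5  q6 
   q5   q3  q4 
   q6   q5  q6 
(> = start, * = accepting)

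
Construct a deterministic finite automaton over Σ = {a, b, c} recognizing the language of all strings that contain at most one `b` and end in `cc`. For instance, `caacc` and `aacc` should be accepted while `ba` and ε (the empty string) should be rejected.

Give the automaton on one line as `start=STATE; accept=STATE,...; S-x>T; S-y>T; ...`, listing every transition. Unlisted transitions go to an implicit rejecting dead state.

Handle the two conditions separately and then intersect. The first has 3 states tracking the count of `b`s, saturating at 2; the second has 3 states tracking how much of the suffix `cc` has currently been matched. A product state is a pair (one from each), accepting exactly when both do. Minimizing collapses redundant product states.
A 7-state machine:
        a   b   c  
>  q0   q0  q1  q2 
   q1   q1  q3  q4 
   q2   q0  q1  q5 
   q3   q3  q3  q3 
   q4   q1  q3  q6 
 * q5   q0  q1  q5 
 * q6   q1  q3  q6 
(> = start, * = accepting)

start=q0; accept=q5,q6; q0-a>q0; q0-b>q1; q0-c>q2; q1-a>q1; q1-b>q3; q1-c>q4; q2-a>q0; q2-b>q1; q2-c>q5; q3-a>q3; q3-b>q3; q3-c>q3; q4-a>q1; q4-b>q3; q4-c>q6; q5-a>q0; q5-b>q1; q5-c>q5; q6-a>q1; q6-b>q3; q6-c>q6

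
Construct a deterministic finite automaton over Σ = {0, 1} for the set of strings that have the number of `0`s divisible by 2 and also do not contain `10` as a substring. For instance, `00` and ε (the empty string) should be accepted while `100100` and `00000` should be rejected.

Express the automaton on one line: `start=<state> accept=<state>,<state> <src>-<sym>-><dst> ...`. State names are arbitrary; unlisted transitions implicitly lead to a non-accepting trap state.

Run two small machines in parallel and take their product. One (2 states) tracks the count of `0`s modulo 2; the other (3 states) tracks partial matches of the forbidden pattern `10`. Each combined state is a pair, one component from each; accept when both components accept. Minimizing collapses redundant product states.
4 states suffice.
        0   1  
>* q0   q1  q2 
   q1   q0  q3 
 * q2   q3  q2 
   q3   q3  q3 
(> = start, * = accepting)

start=q0 accept=q0,q2 q0-0->q1 q0-1->q2 q1-0->q0 q1-1->q3 q2-0->q3 q2-1->q2 q3-0->q3 q3-1->q3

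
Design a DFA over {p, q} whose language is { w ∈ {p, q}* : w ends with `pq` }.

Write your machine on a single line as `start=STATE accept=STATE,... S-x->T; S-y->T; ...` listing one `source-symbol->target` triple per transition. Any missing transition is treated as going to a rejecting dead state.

start=A; accept=C; A-p->B; A-q->A; B-p->B; B-q->C; C-p->B; C-q->A

Let each state record the length of the longest suffix of the input read so far that is also a prefix of `pq`. B means the last symbol is `p`; C means the last 2 symbols are `pq`. Accept only at C, where the string currently ends in `pq`.
With 3 states:
       p  q 
>  A   B  A 
   B   B  C 
 * C   B  A 
(> = start, * = accepting)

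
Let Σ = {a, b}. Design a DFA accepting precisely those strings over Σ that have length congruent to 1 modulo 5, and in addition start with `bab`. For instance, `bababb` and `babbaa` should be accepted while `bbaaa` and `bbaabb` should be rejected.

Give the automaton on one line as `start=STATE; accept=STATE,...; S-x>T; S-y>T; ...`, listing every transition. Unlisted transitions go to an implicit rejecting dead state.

start=q0; accept=q11; q0-a>q1; q0-b>q2; q1-a>q3; q1-b>q3; q2-a>q4; q2-b>q3; q3-a>q5; q3-b>q5; q4-a>q5; q4-b>q6; q5-a>q7; q5-b>q7; q6-a>q8; q6-b>q8; q7-a>q9; q7-b>q9; q8-a>q10; q8-b>q10; q9-a>q1; q9-b>q1; q10-a>q11; q10-b>q11; q11-a>q12; q11-b>q12; q12-a>q6; q12-b>q6

Build one automaton per condition and run them in lockstep. One (5 states) tracks the input length modulo 5; the other (5 states) tracks whether the input so far still matches the prefix `bab`. Each combined state is a pair, one component from each; accept when both components accept.
A 13-state machine:
          a    b  
>  q0     q1   q2 
   q1     q3   q3 
   q2     q4   q3 
   q3     q5   q5 
   q4     q5   q6 
   q5     q7   q7 
   q6     q8   q8 
   q7     q9   q9 
   q8    q10  q10 
   q9     q1   q1 
   q10   q11  q11 
 * q11   q12  q12 
   q12    q6   q6 
(> = start, * = accepting)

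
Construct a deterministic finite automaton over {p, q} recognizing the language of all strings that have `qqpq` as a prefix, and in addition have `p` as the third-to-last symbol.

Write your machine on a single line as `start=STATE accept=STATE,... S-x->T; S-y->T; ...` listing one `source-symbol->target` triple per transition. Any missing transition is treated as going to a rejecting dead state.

Handle the two conditions separately and then intersect. The first has 6 states tracking whether the input so far still matches the prefix `qqpq`; the second has 15 states tracking the last 3 symbols read. A product state is a pair (one from each), accepting exactly when both do. Minimizing collapses redundant product states.
          p    q  
>  s0     s1   s2 
   s1     s1   s1 
   s2     s1   s3 
   s3     s4   s1 
   s4     s1   s5 
   s5     s6   s7 
 * s6     s8   s5 
 * s7     s9  s10 
   s8    s11  s12 
   s9     s8   s5 
   s10    s9  s10 
 * s11   s11  s12 
 * s12    s6   s7 
(> = start, * = accepting)

start=s0; accept=s6,s7,s11,s12; s0-p->s1; s0-q->s2; s1-p->s1; s1-q->s1; s2-p->s1; s2-q->s3; s3-p->s4; s3-q->s1; s4-p->s1; s4-q->s5; s5-p->s6; s5-q->s7; s6-p->s8; s6-q->s5; s7-p->s9; s7-q->s10; s8-p->s11; s8-q->s12; s9-p->s8; s9-q->s5; s10-p->s9; s10-q->s10; s11-p->s11; s11-q->s12; s12-p->s6; s12-q->s7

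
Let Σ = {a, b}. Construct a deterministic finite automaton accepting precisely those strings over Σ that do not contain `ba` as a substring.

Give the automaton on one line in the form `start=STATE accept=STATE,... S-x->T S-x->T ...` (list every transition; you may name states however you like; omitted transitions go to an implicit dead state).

This is the complement of 'contains `ba`'. Use the same substring-matching states — S0 through S2 holding how much of `ba` has just been matched — but flip the accepting set: everything except the trap S2 accepts.
A 3-state machine:
        a   b  
>* S0   S0  S1 
 * S1   S2  S1 
   S2   S2  S2 
(> = start, * = accepting)

start=S0 accept=S0,S1 S0-a->S0 S0-b->S1 S1-a->S2 S1-b->S1 S2-a->S2 S2-b->S2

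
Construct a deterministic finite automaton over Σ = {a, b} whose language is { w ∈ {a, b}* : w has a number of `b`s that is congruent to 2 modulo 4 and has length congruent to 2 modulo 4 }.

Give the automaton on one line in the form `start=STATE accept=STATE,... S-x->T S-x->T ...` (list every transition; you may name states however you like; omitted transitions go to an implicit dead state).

start=s0 accept=s5 s0-a->s1 s0-b->s2 s1-a->s3 s1-b->s4 s2-a->s4 s2-b->s5 s3-a->s6 s3-b->s7 s4-a->s7 s4-b->s8 s5-a->s8 s5-b->s9 s6-a->s0 s6-b->s10 s7-a->s10 s7-b->s11 s8-a->s11 s8-b->s12 s9-a->s12 s9-b->s0 s10-a->s2 s10-b->s13 s11-a->s13 s11-b->s14 s12-a->s14 s12-b->s1 s13-a->s5 s13-b->s15 s14-a->s15 s14-b->s3 s15-a->s9 s15-b->s6

Build one automaton per condition and run them in lockstep. The first has 4 states tracking the count of `b`s modulo 4; the second has 4 states tracking the input length modulo 4. A product state is a pair (one from each), accepting exactly when both do.
16 states suffice.
          a    b  
>  s0     s1   s2 
   s1     s3   s4 
   s2     s4   s5 
   s3     s6   s7 
   s4     s7   s8 
 * s5     s8   s9 
   s6     s0  s10 
   s7    s10  s11 
   s8    s11  s12 
   s9    s12   s0 
   s10    s2  s13 
   s11   s13  s14 
   s12   s14   s1 
   s13    s5  s15 
   s14   s15   s3 
   s15    s9   s6 
(> = start, * = accepting)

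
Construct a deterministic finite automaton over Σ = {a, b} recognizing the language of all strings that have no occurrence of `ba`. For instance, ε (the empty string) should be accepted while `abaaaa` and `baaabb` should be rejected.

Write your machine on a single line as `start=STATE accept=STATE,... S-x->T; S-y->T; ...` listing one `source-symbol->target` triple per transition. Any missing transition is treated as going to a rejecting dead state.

Track partial matches of the forbidden pattern `ba`. State q2 is a dead state reached once `ba` has occurred; every other state accepts. q0 means no part of `ba` is currently matched.
        a   b  
>* q0   q0  q1 
 * q1   q2  q1 
   q2   q2  q2 
(> = start, * = accepting)

start=q0; accept=q0,q1; q0-a->q0; q0-b->q1; q1-a->q2; q1-b->q1; q2-a->q2; q2-b->q2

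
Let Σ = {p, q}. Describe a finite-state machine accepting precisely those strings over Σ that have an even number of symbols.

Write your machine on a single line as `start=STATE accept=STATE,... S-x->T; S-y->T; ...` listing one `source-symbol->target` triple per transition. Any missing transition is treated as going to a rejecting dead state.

start=A; accept=A; A-p->B; A-q->B; B-p->A; B-q->A

Only the length mod 2 matters, so use a 2-cycle: from any state, every input symbol moves to the next state, wrapping B back to A. Mark A accepting.
A 2-state machine:
       p  q 
>* A   B  B 
   B   A  A 
(> = start, * = accepting)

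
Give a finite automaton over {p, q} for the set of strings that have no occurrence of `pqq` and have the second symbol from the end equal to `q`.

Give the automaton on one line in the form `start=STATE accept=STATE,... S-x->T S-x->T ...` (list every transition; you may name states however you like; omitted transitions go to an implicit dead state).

Run two small machines in parallel and take their product. One (4 states) tracks partial matches of the forbidden pattern `pqq`; the other (7 states) tracks the last 2 symbols read. Each combined state is a pair, one component from each; accept when both components accept. Minimizing collapses redundant product states.
A 7-state machine:
        p   q  
>  S0   S1  S2 
   S1   S1  S3 
   S2   S4  S5 
   S3   S4  S6 
 * S4   S1  S3 
 * S5   S4  S5 
   S6   S6  S6 
(> = start, * = accepting)

start=S0 accept=S4,S5 S0-p->S1 S0-q->S2 S1-p->S1 S1-q->S3 S2-p->S4 S2-q->S5 S3-p->S4 S3-q->S6 S4-p->S1 S4-q->S3 S5-p->S4 S5-q->S5 S6-p->S6 S6-q->S6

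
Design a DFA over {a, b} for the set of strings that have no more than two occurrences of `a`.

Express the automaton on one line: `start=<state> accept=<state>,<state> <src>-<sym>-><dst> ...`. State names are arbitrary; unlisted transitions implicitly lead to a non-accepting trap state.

start=S0 accept=S0,S1,S2 S0-a->S1 S0-b->S0 S1-a->S2 S1-b->S1 S2-a->S3 S2-b->S2 S3-a->S3 S3-b->S3

Only the number of `a`s matters, and only up to 3. Make a chain S0 → S1 → S2 → S3 advanced by each `a` (with S3 absorbing); every other symbol self-loops. The accepting set is {S0, S1, S2}.
4 states suffice.
        a   b  
>* S0   S1  S0 
 * S1   S2  S1 
 * S2   S3  S2 
   S3   S3  S3 
(> = start, * = accepting)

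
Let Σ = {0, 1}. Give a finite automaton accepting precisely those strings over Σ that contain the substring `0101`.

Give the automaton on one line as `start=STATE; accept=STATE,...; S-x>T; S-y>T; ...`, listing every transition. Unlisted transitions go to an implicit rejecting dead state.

Track how much of `0101` has been matched so far: state q0 is no progress, q4 is the absorbing accept state reached once `0101` has occurred. Intermediate states record partial matches; on a mismatch, fall back to the longest reusable overlap.
5 states suffice.
        0   1  
>  q0   q1  q0 
   q1   q1  q2 
   q2   q3  q0 
   q3   q1  q4 
 * q4   q4  q4 
(> = start, * = accepting)

start=q0; accept=q4; q0-0>q1; q0-1>q0; q1-0>q1; q1-1>q2; q2-0>q3; q2-1>q0; q3-0>q1; q3-1>q4; q4-0>q4; q4-1>q4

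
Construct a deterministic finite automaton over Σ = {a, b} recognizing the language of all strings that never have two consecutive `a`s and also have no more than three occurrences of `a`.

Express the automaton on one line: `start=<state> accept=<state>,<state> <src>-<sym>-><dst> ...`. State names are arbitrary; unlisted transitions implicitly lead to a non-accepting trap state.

start=q0 accept=q0,q1,q3,q5,q7,q8,q9 q0-a->q1 q0-b->q0 q1-a->q2 q1-b->q3 q2-a->q4 q2-b->q2 q3-a->q5 q3-b->q3 q4-a->q6 q4-b->q4 q5-a->q4 q5-b->q7 q6-a->q6 q6-b->q6 q7-a->q8 q7-b->q7 q8-a->q6 q8-b->q9 q9-a->q10 q9-b->q9 q10-a->q6 q10-b->q11 q11-a->q10 q11-b->q11

Build one automaton per condition and run them in lockstep. The first has 3 states tracking partial matches of the forbidden pattern `aa`; the second has 5 states tracking the count of `a`s, saturating at 4. A product state is a pair (one from each), accepting exactly when both do.
12 states suffice.
          a    b  
>* q0     q1   q0 
 * q1     q2   q3 
   q2     q4   q2 
 * q3     q5   q3 
   q4     q6   q4 
 * q5     q4   q7 
   q6     q6   q6 
 * q7     q8   q7 
 * q8     q6   q9 
 * q9    q10   q9 
   q10    q6  q11 
   q11   q10  q11 
(> = start, * = accepting)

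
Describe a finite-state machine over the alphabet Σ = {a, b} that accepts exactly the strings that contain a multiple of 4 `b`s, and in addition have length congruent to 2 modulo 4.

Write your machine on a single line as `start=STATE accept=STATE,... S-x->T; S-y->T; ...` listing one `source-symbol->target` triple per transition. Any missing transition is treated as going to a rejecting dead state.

start=q0; accept=q3; q0-a->q1; q0-b->q2; q1-a->q3; q1-b->q4; q2-a->q4; q2-b->q5; q3-a->q6; q3-b->q7; q4-a->q7; q4-b->q8; q5-a->q8; q5-b->q9; q6-a->q0; q6-b->q10; q7-a->q10; q7-b->q11; q8-a->q11; q8-b->q12; q9-a->q12; q9-b->q0; q10-a->q2; q10-b->q13; q11-a->q13; q11-b->q14; q12-a->q14; q12-b->q1; q13-a->q5; q13-b->q15; q14-a->q15; q14-b->q3; q15-a->q9; q15-b->q6

Run two small machines in parallel and take their product. One (4 states) tracks the count of `b`s modulo 4; the other (4 states) tracks the input length modulo 4. Each combined state is a pair, one component from each; accept when both components accept.
16 states suffice.
          a    b  
>  q0     q1   q2 
   q1     q3   q4 
   q2     q4   q5 
 * q3     q6   q7 
   q4     q7   q8 
   q5     q8   q9 
   q6     q0  q10 
   q7    q10  q11 
   q8    q11  q12 
   q9    q12   q0 
   q10    q2  q13 
   q11   q13  q14 
   q12   q14   q1 
   q13    q5  q15 
   q14   q15   q3 
   q15    q9   q6 
(> = start, * = accepting)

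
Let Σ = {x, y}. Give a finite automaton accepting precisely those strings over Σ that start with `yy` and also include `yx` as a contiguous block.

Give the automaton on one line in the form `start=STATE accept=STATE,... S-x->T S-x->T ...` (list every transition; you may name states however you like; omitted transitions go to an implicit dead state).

Run two small machines in parallel and take their product. One (4 states) tracks whether the input so far still matches the prefix `yy`; the other (3 states) tracks whether and how much of `yx` has been seen. Each combined state is a pair, one component from each; accept when both components accept. Minimizing collapses redundant product states.
With 5 states:
        x   y  
>  s0   s1  s2 
   s1   s1  s1 
   s2   s1  s3 
   s3   s4  s3 
 * s4   s4  s4 
(> = start, * = accepting)

start=s0 accept=s4 s0-x->s1 s0-y->s2 s1-x->s1 s1-y->s1 s2-x->s1 s2-y->s3 s3-x->s4 s3-y->s3 s4-x->s4 s4-y->s4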